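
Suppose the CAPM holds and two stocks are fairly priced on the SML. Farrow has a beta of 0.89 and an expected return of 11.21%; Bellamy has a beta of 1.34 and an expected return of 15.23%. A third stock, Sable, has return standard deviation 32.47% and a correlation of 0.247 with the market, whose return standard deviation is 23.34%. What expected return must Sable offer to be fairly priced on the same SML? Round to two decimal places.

MRP = (15.23% − 11.21%) / (1.34 − 0.89) = 8.9333%
R_f = 11.21% − 0.89 × 8.9333% = 3.2594%
β_Sable = ρ·σ_i/σ_m = 0.247 × 32.47 / 23.34 = 0.3436
E(R_Sable) = R_f + β × MRP = 3.2594% + 0.3436 × 8.9333% = 6.33%

6.33%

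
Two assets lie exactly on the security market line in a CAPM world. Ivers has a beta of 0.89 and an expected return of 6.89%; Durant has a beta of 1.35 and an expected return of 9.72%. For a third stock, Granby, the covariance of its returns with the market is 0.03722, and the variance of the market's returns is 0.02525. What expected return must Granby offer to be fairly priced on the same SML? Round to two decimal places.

MRP = (9.72% − 6.89%) / (1.35 − 0.89) = 6.1522%
R_f = 6.89% − 0.89 × 6.1522% = 1.4145%
β_Granby = Cov / Var(R_m) = 0.03722 / 0.02525 = 1.4741
E(R_Granby) = R_f + β × MRP = 1.4145% + 1.4741 × 6.1522% = 10.48%

10.48%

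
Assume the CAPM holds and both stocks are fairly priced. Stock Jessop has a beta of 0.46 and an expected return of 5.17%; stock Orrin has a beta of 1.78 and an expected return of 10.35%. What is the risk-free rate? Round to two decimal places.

3.36%

Both satisfy E(R) = R_f + β·MRP, so the slope of the SML is
MRP = (10.35% − 5.17%) / (1.78 − 0.46) = 5.18% / 1.32 = 3.9242%
R_f = E(R_Jessop) − β_Jessop·MRP = 5.17% − 0.46 × 3.9242% = 3.3649%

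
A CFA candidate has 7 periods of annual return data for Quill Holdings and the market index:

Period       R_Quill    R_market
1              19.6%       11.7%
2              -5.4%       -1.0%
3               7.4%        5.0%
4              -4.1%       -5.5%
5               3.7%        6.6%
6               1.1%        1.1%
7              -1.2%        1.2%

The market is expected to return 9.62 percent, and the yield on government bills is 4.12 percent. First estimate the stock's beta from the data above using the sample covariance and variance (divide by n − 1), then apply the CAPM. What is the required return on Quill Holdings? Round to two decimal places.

Mean R_i = (19.6 − 5.4 + 7.4 − 4.1 + 3.7 + 1.1 − 1.2) / 7 = 3.0143%
Mean R_m = (11.7 − 1.0 + 5.0 − 5.5 + 6.6 + 1.1 + 1.2) / 7 = 2.7286%
Σ(R_i − R̄_i)(R_m − R̄_m) = 260.8871  ⇒  Cov = 260.8871 / 6 = 43.4812
Σ(R_m − R̄_m)² = 187.2343  ⇒  Var(R_m) = 187.2343 / 6 = 31.2057
β = Cov / Var(R_m) = 43.4812 / 31.2057 = 1.3934
MRP = 9.62% − 4.12% = 5.50%
E(R) = R_f + β × MRP = 4.12% + 1.3934 × 5.50% = 11.78%

11.78%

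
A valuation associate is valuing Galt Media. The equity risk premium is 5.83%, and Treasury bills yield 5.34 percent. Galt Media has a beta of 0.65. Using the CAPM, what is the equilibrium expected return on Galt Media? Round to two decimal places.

E(R) = R_f + β × MRP = 5.34% + 0.65 × 5.83% = 9.13%

9.13%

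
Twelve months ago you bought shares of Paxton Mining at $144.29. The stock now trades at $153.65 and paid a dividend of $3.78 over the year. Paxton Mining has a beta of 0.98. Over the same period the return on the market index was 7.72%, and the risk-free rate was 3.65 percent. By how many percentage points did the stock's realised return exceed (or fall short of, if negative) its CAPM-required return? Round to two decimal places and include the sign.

+1.47%

Realised HPR = (P1 + D1 − P0) / P0 = (153.65 + 3.78 − 144.29) / 144.29 = 13.14 / 144.29 = 9.1067%
MRP = 7.72% − 3.65% = 4.07%
CAPM required = R_f + β·MRP = 3.65% + 0.98 × 4.07% = 7.6386%
α = realised − required = 9.1067% − 7.6386% = +1.47%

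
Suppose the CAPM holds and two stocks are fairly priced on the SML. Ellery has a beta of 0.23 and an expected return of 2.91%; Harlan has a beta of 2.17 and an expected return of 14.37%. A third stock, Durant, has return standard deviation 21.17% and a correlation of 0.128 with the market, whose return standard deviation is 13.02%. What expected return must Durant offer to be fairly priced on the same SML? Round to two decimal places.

2.78%

MRP = (14.37% − 2.91%) / (2.17 − 0.23) = 5.9072%
R_f = 2.91% − 0.23 × 5.9072% = 1.5513%
β_Durant = ρ·σ_i/σ_m = 0.128 × 21.17 / 13.02 = 0.2081
E(R_Durant) = R_f + β × MRP = 1.5513% + 0.2081 × 5.9072% = 2.78%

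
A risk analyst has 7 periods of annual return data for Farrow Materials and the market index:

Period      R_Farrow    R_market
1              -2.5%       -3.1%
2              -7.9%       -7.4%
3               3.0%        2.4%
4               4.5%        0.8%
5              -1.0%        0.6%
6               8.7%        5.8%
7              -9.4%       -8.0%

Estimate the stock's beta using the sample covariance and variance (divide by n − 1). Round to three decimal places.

1.246

Mean R_i = (-2.5 − 7.9 + 3.0 + 4.5 − 1.0 + 8.7 − 9.4) / 7 = -0.6571%
Mean R_m = (-3.1 − 7.4 + 2.4 + 0.8 + 0.6 + 5.8 − 8.0) / 7 = -1.2714%
Σ(R_i − R̄_i)(R_m − R̄_m) = 196.2214  ⇒  Cov = 196.2214 / 6 = 32.7036
Σ(R_m − R̄_m)² = 157.4543  ⇒  Var(R_m) = 157.4543 / 6 = 26.2424
β = Cov / Var(R_m) = 32.7036 / 26.2424 = 1.2462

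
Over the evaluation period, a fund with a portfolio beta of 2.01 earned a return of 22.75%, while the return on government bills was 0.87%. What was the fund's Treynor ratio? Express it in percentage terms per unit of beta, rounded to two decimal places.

10.89%

Treynor = (R_P − R_f) / β_P = (22.75% − 0.87%) / 2.0100 = 21.88% / 2.0100 = 10.89%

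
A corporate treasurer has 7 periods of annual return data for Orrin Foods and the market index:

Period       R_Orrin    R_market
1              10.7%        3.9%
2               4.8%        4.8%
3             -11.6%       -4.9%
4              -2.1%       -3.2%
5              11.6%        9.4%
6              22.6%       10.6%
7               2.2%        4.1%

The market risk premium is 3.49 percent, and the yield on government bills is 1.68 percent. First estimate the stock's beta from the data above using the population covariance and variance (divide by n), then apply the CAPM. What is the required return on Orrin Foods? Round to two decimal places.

7.72%

Mean R_i = (10.7 + 4.8 − 11.6 − 2.1 + 11.6 + 22.6 + 2.2) / 7 = 5.4571%
Mean R_m = (3.9 + 4.8 − 4.9 − 3.2 + 9.4 + 10.6 + 4.1) / 7 = 3.5286%
Σ(R_i − R̄_i)(R_m − R̄_m) = 351.1586  ⇒  Cov = 351.1586 / 7 = 50.1655
Σ(R_m − R̄_m)² = 202.8743  ⇒  Var(R_m) = 202.8743 / 7 = 28.9820
β = Cov / Var(R_m) = 50.1655 / 28.9820 = 1.7309
E(R) = R_f + β × MRP = 1.68% + 1.7309 × 3.49% = 7.72%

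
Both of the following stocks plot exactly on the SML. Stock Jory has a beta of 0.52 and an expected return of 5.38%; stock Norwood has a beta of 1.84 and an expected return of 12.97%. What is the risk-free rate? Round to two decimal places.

2.39%

Both satisfy E(R) = R_f + β·MRP, so the slope of the SML is
MRP = (12.97% − 5.38%) / (1.84 − 0.52) = 7.59% / 1.32 = 5.7500%
R_f = E(R_Jory) − β_Jory·MRP = 5.38% − 0.52 × 5.7500% = 2.3900%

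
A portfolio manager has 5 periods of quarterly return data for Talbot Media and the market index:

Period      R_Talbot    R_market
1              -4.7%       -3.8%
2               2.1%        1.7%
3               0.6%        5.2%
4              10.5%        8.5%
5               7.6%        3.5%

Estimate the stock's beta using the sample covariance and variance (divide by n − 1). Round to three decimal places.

Mean R_i = (-4.7 + 2.1 + 0.6 + 10.5 + 7.6) / 5 = 3.2200%
Mean R_m = (-3.8 + 1.7 + 5.2 + 8.5 + 3.5) / 5 = 3.0200%
Σ(R_i − R̄_i)(R_m − R̄_m) = 91.7780  ⇒  Cov = 91.7780 / 4 = 22.9445
Σ(R_m − R̄_m)² = 83.2680  ⇒  Var(R_m) = 83.2680 / 4 = 20.8170
β = Cov / Var(R_m) = 22.9445 / 20.8170 = 1.1022

1.102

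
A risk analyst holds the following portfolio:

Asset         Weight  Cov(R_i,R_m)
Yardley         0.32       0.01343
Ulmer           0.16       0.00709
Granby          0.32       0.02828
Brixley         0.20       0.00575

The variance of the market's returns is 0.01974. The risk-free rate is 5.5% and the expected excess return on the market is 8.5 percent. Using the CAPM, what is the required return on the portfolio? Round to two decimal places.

12.23%

β_Yardley = 0.01343 / 0.01974 = 0.6803
β_Ulmer = 0.00709 / 0.01974 = 0.3592
β_Granby = 0.02828 / 0.01974 = 1.4326
β_Brixley = 0.00575 / 0.01974 = 0.2913
β_P = Σ w_i β_i = 0.32×0.6803 + 0.16×0.3592 + 0.32×1.4326 + 0.20×0.2913 = 0.7919
E(R_P) = R_f + β_P × MRP = 5.5% + 0.7919 × 8.5% = 12.23%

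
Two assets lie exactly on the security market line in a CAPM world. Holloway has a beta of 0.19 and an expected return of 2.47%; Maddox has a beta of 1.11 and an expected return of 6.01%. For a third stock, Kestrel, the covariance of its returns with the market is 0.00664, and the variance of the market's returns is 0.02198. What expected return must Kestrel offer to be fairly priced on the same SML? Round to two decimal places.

MRP = (6.01% − 2.47%) / (1.11 − 0.19) = 3.8478%
R_f = 2.47% − 0.19 × 3.8478% = 1.7389%
β_Kestrel = Cov / Var(R_m) = 0.00664 / 0.02198 = 0.3021
E(R_Kestrel) = R_f + β × MRP = 1.7389% + 0.3021 × 3.8478% = 2.90%

2.90%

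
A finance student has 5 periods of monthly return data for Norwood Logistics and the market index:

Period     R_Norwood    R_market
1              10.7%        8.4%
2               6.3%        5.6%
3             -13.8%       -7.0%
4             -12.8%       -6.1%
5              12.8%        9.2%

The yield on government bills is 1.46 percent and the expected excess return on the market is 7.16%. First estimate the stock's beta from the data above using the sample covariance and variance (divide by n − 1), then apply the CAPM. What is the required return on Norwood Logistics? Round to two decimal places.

Mean R_i = (10.7 + 6.3 − 13.8 − 12.8 + 12.8) / 5 = 0.6400%
Mean R_m = (8.4 + 5.6 − 7.0 − 6.1 + 9.2) / 5 = 2.0200%
Σ(R_i − R̄_i)(R_m − R̄_m) = 411.1360  ⇒  Cov = 411.1360 / 4 = 102.7840
Σ(R_m − R̄_m)² = 252.3680  ⇒  Var(R_m) = 252.3680 / 4 = 63.0920
β = Cov / Var(R_m) = 102.7840 / 63.0920 = 1.6291
E(R) = R_f + β × MRP = 1.46% + 1.6291 × 7.16% = 13.12%

13.12%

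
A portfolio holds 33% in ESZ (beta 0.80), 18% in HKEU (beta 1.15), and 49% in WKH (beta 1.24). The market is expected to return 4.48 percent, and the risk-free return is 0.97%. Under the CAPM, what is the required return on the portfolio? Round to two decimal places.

β_P = Σ w_i β_i = 0.33×0.80 + 0.18×1.15 + 0.49×1.24 = 1.0786
MRP = 4.48% − 0.97% = 3.51%
E(R_P) = R_f + β_P × MRP = 0.97% + 1.0786 × 3.51% = 4.76%

4.76%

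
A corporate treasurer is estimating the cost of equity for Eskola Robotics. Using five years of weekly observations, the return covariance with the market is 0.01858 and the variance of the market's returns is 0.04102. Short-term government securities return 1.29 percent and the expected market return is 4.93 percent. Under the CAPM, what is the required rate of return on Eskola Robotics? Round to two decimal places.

2.94%

β = Cov(R_i, R_m) / Var(R_m) = 0.01858 / 0.04102 = 0.4529
MRP = 4.93% − 1.29% = 3.64%
E(R) = R_f + β × MRP = 1.29% + 0.4529 × 3.64% = 2.94%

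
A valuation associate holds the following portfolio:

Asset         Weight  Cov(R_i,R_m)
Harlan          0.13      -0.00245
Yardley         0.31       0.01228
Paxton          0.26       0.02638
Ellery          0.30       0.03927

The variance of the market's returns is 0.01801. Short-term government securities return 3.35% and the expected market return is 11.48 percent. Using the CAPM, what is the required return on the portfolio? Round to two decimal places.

β_Harlan = -0.00245 / 0.01801 = -0.1360
β_Yardley = 0.01228 / 0.01801 = 0.6818
β_Paxton = 0.02638 / 0.01801 = 1.4647
β_Ellery = 0.03927 / 0.01801 = 2.1805
β_P = Σ w_i β_i = 0.13×-0.1360 + 0.31×0.6818 + 0.26×1.4647 + 0.30×2.1805 = 1.2287
MRP = 11.48% − 3.35% = 8.13%
E(R_P) = R_f + β_P × MRP = 3.35% + 1.2287 × 8.13% = 13.34%

13.34%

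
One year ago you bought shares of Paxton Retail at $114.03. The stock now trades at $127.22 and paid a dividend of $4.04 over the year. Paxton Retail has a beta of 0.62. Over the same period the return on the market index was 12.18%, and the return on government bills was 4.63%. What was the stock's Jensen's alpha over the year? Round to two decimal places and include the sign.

Realised HPR = (P1 + D1 − P0) / P0 = (127.22 + 4.04 − 114.03) / 114.03 = 17.23 / 114.03 = 15.1101%
MRP = 12.18% − 4.63% = 7.55%
CAPM required = R_f + β·MRP = 4.63% + 0.62 × 7.55% = 9.3110%
α = realised − required = 15.1101% − 9.3110% = +5.80%

+5.80%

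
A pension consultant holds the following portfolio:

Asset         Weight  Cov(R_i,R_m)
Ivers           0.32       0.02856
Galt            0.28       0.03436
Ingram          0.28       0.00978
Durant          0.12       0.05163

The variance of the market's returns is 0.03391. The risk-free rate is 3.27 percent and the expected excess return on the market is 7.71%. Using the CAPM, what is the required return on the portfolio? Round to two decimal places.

β_Ivers = 0.02856 / 0.03391 = 0.8422
β_Galt = 0.03436 / 0.03391 = 1.0133
β_Ingram = 0.00978 / 0.03391 = 0.2884
β_Durant = 0.05163 / 0.03391 = 1.5226
β_P = Σ w_i β_i = 0.32×0.8422 + 0.28×1.0133 + 0.28×0.2884 + 0.12×1.5226 = 0.8167
E(R_P) = R_f + β_P × MRP = 3.27% + 0.8167 × 7.71% = 9.57%

9.57%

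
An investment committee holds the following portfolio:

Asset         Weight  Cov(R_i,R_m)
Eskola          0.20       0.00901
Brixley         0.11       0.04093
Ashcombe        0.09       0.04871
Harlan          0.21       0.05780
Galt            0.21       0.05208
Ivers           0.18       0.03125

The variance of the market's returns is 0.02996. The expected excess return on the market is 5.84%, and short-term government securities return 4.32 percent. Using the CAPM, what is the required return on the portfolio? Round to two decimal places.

β_Eskola = 0.00901 / 0.02996 = 0.3007
β_Brixley = 0.04093 / 0.02996 = 1.3662
β_Ashcombe = 0.04871 / 0.02996 = 1.6258
β_Harlan = 0.05780 / 0.02996 = 1.9292
β_Galt = 0.05208 / 0.02996 = 1.7383
β_Ivers = 0.03125 / 0.02996 = 1.0431
β_P = Σ w_i β_i = 0.20×0.3007 + 0.11×1.3662 + 0.09×1.6258 + 0.21×1.9292 + 0.21×1.7383 + 0.18×1.0431 = 1.3147
E(R_P) = R_f + β_P × MRP = 4.32% + 1.3147 × 5.84% = 12.00%

12.00%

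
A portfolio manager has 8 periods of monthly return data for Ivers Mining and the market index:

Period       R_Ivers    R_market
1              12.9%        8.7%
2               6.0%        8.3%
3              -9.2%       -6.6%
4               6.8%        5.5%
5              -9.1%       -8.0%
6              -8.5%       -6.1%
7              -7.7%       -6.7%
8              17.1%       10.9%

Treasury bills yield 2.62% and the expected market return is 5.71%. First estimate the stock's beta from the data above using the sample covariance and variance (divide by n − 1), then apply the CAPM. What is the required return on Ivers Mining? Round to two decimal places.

Mean R_i = (12.9 + 6.0 − 9.2 + 6.8 − 9.1 − 8.5 − 7.7 + 17.1) / 8 = 1.0375%
Mean R_m = (8.7 + 8.3 − 6.6 + 5.5 − 8.0 − 6.1 − 6.7 + 10.9) / 8 = 0.7500%
Σ(R_i − R̄_i)(R_m − R̄_m) = 616.5550  ⇒  Cov = 616.5550 / 7 = 88.0793
Σ(R_m − R̄_m)² = 478.8000  ⇒  Var(R_m) = 478.8000 / 7 = 68.4000
β = Cov / Var(R_m) = 88.0793 / 68.4000 = 1.2877
MRP = 5.71% − 2.62% = 3.09%
E(R) = R_f + β × MRP = 2.62% + 1.2877 × 3.09% = 6.60%

6.60%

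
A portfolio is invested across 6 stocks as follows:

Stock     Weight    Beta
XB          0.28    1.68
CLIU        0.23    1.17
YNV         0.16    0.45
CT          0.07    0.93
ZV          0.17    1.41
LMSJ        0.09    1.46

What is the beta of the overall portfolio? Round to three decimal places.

β_P = Σ w_i β_i = 0.28×1.68 + 0.23×1.17 + 0.16×0.45 + 0.07×0.93 + 0.17×1.41 + 0.09×1.46 = 1.2477

1.248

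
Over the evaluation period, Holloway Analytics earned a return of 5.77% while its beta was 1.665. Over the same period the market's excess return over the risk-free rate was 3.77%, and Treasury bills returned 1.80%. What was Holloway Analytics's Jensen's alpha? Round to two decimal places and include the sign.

CAPM benchmark = R_f + β(R_m − R_f) = 1.80% + 1.665 × 3.77% = 8.07705%
α = actual − benchmark = 5.77% − 8.07705% = -2.31%

-2.31%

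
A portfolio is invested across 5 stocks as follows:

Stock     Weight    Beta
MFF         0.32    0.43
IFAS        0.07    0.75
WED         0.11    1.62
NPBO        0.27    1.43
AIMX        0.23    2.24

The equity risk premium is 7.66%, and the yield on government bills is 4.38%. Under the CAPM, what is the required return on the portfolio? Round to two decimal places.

β_P = Σ w_i β_i = 0.32×0.43 + 0.07×0.75 + 0.11×1.62 + 0.27×1.43 + 0.23×2.24 = 1.2696
E(R_P) = R_f + β_P × MRP = 4.38% + 1.2696 × 7.66% = 14.11%

14.11%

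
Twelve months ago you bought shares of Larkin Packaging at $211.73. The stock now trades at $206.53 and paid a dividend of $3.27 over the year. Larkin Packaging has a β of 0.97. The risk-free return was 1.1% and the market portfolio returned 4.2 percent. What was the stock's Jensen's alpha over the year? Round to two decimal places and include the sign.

-5.02%

Realised HPR = (P1 + D1 − P0) / P0 = (206.53 + 3.27 − 211.73) / 211.73 = -1.93 / 211.73 = -0.9115%
MRP = 4.2% − 1.1% = 3.10%
CAPM required = R_f + β·MRP = 1.1% + 0.97 × 3.1% = 4.1070%
α = realised − required = -0.9115% − 4.1070% = -5.02%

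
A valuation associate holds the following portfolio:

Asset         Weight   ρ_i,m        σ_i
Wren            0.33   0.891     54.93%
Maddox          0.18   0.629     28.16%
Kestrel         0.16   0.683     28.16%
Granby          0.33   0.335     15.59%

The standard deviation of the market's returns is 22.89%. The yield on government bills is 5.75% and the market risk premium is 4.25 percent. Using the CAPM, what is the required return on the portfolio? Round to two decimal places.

β_Wren = 0.891 × 54.93% / 22.89% = 2.1382
β_Maddox = 0.629 × 28.16% / 22.89% = 0.7738
β_Kestrel = 0.683 × 28.16% / 22.89% = 0.8402
β_Granby = 0.335 × 15.59% / 22.89% = 0.2282
β_P = Σ w_i β_i = 0.33×2.1382 + 0.18×0.7738 + 0.16×0.8402 + 0.33×0.2282 = 1.0546
E(R_P) = R_f + β_P × MRP = 5.75% + 1.0546 × 4.25% = 10.23%

10.23%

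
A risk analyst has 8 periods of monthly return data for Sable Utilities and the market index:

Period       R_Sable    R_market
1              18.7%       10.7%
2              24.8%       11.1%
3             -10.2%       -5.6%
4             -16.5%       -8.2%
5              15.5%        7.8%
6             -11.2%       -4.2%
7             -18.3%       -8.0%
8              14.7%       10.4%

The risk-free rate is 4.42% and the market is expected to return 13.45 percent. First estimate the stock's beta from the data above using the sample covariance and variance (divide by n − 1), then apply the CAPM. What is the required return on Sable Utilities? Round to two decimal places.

Mean R_i = (18.7 + 24.8 − 10.2 − 16.5 + 15.5 − 11.2 − 18.3 + 14.7) / 8 = 2.1875%
Mean R_m = (10.7 + 11.1 − 5.6 − 8.2 + 7.8 − 4.2 − 8.0 + 10.4) / 8 = 1.7500%
Σ(R_i − R̄_i)(R_m − R̄_m) = 1104.3850  ⇒  Cov = 1104.3850 / 7 = 157.7693
Σ(R_m − R̄_m)² = 562.4400  ⇒  Var(R_m) = 562.4400 / 7 = 80.3486
β = Cov / Var(R_m) = 157.7693 / 80.3486 = 1.9636
MRP = 13.45% − 4.42% = 9.03%
E(R) = R_f + β × MRP = 4.42% + 1.9636 × 9.03% = 22.15%

22.15%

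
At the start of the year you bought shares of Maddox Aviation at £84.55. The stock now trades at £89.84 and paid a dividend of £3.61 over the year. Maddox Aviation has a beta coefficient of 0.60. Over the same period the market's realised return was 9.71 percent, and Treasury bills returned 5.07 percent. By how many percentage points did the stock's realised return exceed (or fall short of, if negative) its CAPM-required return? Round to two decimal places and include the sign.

Realised HPR = (P1 + D1 − P0) / P0 = (89.84 + 3.61 − 84.55) / 84.55 = 8.90 / 84.55 = 10.5263%
MRP = 9.71% − 5.07% = 4.64%
CAPM required = R_f + β·MRP = 5.07% + 0.60 × 4.64% = 7.8540%
α = realised − required = 10.5263% − 7.8540% = +2.67%

+2.67%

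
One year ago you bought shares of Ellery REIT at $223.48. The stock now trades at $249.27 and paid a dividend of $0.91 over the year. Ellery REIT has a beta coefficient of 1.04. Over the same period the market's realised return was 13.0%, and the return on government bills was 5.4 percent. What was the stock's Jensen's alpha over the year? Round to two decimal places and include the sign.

Realised HPR = (P1 + D1 − P0) / P0 = (249.27 + 0.91 − 223.48) / 223.48 = 26.70 / 223.48 = 11.9474%
MRP = 13.0% − 5.4% = 7.60%
CAPM required = R_f + β·MRP = 5.4% + 1.04 × 7.6% = 13.3040%
α = realised − required = 11.9474% − 13.3040% = -1.36%

-1.36%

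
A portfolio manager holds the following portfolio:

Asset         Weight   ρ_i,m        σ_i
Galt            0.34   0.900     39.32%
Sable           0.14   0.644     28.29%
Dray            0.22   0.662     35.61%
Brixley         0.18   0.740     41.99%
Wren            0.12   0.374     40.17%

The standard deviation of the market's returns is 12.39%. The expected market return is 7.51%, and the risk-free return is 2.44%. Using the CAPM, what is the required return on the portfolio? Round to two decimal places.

13.56%

β_Galt = 0.900 × 39.32% / 12.39% = 2.8562
β_Sable = 0.644 × 28.29% / 12.39% = 1.4704
β_Dray = 0.662 × 35.61% / 12.39% = 1.9026
β_Brixley = 0.740 × 41.99% / 12.39% = 2.5079
β_Wren = 0.374 × 40.17% / 12.39% = 1.2126
β_P = Σ w_i β_i = 0.34×2.8562 + 0.14×1.4704 + 0.22×1.9026 + 0.18×2.5079 + 0.12×1.2126 = 2.1925
MRP = 7.51% − 2.44% = 5.07%
E(R_P) = R_f + β_P × MRP = 2.44% + 2.1925 × 5.07% = 13.56%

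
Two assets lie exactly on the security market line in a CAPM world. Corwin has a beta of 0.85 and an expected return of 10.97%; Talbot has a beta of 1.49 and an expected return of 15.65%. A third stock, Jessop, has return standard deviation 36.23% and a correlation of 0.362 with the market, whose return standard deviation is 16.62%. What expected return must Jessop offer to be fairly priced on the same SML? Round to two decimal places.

10.52%

MRP = (15.65% − 10.97%) / (1.49 − 0.85) = 7.3125%
R_f = 10.97% − 0.85 × 7.3125% = 4.7544%
β_Jessop = ρ·σ_i/σ_m = 0.362 × 36.23 / 16.62 = 0.7891
E(R_Jessop) = R_f + β × MRP = 4.7544% + 0.7891 × 7.3125% = 10.52%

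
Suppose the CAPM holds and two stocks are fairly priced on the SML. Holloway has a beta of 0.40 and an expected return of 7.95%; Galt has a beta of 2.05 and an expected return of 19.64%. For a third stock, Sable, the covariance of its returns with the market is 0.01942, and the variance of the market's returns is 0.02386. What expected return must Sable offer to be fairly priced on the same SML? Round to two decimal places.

10.88%

MRP = (19.64% − 7.95%) / (2.05 − 0.40) = 7.0848%
R_f = 7.95% − 0.40 × 7.0848% = 5.1161%
β_Sable = Cov / Var(R_m) = 0.01942 / 0.02386 = 0.8139
E(R_Sable) = R_f + β × MRP = 5.1161% + 0.8139 × 7.0848% = 10.88%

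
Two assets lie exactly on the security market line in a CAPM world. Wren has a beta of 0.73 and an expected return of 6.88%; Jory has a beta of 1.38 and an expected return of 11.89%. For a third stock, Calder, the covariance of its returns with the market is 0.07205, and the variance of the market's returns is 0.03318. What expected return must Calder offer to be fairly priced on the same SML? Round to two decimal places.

MRP = (11.89% − 6.88%) / (1.38 − 0.73) = 7.7077%
R_f = 6.88% − 0.73 × 7.7077% = 1.2534%
β_Calder = Cov / Var(R_m) = 0.07205 / 0.03318 = 2.1715
E(R_Calder) = R_f + β × MRP = 1.2534% + 2.1715 × 7.7077% = 17.99%

17.99%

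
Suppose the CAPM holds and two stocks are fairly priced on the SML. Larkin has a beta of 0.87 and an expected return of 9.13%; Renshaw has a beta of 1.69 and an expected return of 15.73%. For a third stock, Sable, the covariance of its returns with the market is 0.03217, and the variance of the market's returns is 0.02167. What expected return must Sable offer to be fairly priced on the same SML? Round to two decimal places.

MRP = (15.73% − 9.13%) / (1.69 − 0.87) = 8.0488%
R_f = 9.13% − 0.87 × 8.0488% = 2.1275%
β_Sable = Cov / Var(R_m) = 0.03217 / 0.02167 = 1.4845
E(R_Sable) = R_f + β × MRP = 2.1275% + 1.4845 × 8.0488% = 14.08%

14.08%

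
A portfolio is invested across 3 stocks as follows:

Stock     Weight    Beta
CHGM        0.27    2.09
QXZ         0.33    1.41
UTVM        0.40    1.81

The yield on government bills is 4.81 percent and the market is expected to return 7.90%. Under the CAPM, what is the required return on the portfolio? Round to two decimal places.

10.23%

β_P = Σ w_i β_i = 0.27×2.09 + 0.33×1.41 + 0.40×1.81 = 1.7536
MRP = 7.90% − 4.81% = 3.09%
E(R_P) = R_f + β_P × MRP = 4.81% + 1.7536 × 3.09% = 10.23%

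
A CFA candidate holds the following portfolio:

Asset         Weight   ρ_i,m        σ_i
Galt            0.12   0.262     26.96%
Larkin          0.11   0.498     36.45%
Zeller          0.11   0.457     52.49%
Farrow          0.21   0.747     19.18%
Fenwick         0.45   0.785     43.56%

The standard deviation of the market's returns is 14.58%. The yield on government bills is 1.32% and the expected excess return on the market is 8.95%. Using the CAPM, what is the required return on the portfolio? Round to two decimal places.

β_Galt = 0.262 × 26.96% / 14.58% = 0.4845
β_Larkin = 0.498 × 36.45% / 14.58% = 1.2450
β_Zeller = 0.457 × 52.49% / 14.58% = 1.6453
β_Farrow = 0.747 × 19.18% / 14.58% = 0.9827
β_Fenwick = 0.785 × 43.56% / 14.58% = 2.3453
β_P = Σ w_i β_i = 0.12×0.4845 + 0.11×1.2450 + 0.11×1.6453 + 0.21×0.9827 + 0.45×2.3453 = 1.6378
E(R_P) = R_f + β_P × MRP = 1.32% + 1.6378 × 8.95% = 15.98%

15.98%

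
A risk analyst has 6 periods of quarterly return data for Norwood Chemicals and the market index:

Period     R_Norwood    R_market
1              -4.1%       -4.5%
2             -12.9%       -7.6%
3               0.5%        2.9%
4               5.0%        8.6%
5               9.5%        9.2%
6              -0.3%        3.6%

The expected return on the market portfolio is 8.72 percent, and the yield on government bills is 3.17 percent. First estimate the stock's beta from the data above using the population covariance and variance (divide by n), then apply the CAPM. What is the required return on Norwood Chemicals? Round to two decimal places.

Mean R_i = (-4.1 − 12.9 + 0.5 + 5.0 + 9.5 − 0.3) / 6 = -0.3833%
Mean R_m = (-4.5 − 7.6 + 2.9 + 8.6 + 9.2 + 3.6) / 6 = 2.0333%
Σ(R_i − R̄_i)(R_m − R̄_m) = 251.9367  ⇒  Cov = 251.9367 / 6 = 41.9895
Σ(R_m − R̄_m)² = 233.1733  ⇒  Var(R_m) = 233.1733 / 6 = 38.8622
β = Cov / Var(R_m) = 41.9895 / 38.8622 = 1.0805
MRP = 8.72% − 3.17% = 5.55%
E(R) = R_f + β × MRP = 3.17% + 1.0805 × 5.55% = 9.17%

9.17%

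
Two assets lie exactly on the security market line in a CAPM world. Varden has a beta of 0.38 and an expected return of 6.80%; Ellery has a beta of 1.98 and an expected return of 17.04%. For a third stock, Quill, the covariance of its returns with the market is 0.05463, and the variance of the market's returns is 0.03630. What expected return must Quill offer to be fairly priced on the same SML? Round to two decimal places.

MRP = (17.04% − 6.80%) / (1.98 − 0.38) = 6.4000%
R_f = 6.80% − 0.38 × 6.4000% = 4.3680%
β_Quill = Cov / Var(R_m) = 0.05463 / 0.03630 = 1.5050
E(R_Quill) = R_f + β × MRP = 4.3680% + 1.5050 × 6.4000% = 14.00%

14.00%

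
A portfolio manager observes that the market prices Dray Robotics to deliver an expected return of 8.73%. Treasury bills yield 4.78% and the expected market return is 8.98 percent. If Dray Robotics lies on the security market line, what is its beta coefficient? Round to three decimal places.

0.940

MRP = 8.98% − 4.78% = 4.20%
β = (E(R) − R_f) / MRP = (8.73% − 4.78%) / 4.20% = 3.95% / 4.20% = 0.940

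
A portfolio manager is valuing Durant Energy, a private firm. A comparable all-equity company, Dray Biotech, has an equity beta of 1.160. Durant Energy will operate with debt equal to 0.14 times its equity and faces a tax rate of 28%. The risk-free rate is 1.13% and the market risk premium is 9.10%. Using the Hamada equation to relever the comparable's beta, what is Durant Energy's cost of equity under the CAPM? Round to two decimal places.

12.75%

β_L = β_U × [1 + (1 − t)(D/E)] = 1.160 × [1 + (1 − 0.28) × 0.14]
    = 1.160 × [1 + 0.72 × 0.14] = 1.160 × 1.1008 = 1.2769
E(R) = R_f + β_L × MRP = 1.13% + 1.2769 × 9.10% = 12.75%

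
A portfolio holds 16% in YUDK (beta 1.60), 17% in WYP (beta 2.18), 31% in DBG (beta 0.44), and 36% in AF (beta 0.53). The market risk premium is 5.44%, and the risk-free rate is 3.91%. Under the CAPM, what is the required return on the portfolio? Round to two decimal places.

β_P = Σ w_i β_i = 0.16×1.60 + 0.17×2.18 + 0.31×0.44 + 0.36×0.53 = 0.9538
E(R_P) = R_f + β_P × MRP = 3.91% + 0.9538 × 5.44% = 9.10%

9.10%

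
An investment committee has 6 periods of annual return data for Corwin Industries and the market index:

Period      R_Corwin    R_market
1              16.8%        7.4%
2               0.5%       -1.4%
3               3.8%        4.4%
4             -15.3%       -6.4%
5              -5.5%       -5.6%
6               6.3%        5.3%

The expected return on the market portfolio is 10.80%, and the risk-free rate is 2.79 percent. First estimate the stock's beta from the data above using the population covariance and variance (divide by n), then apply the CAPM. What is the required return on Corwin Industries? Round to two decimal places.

Mean R_i = (16.8 + 0.5 + 3.8 − 15.3 − 5.5 + 6.3) / 6 = 1.1000%
Mean R_m = (7.4 − 1.4 + 4.4 − 6.4 − 5.6 + 5.3) / 6 = 0.6167%
Σ(R_i − R̄_i)(R_m − R̄_m) = 298.3800  ⇒  Cov = 298.3800 / 6 = 49.7300
Σ(R_m − R̄_m)² = 174.2083  ⇒  Var(R_m) = 174.2083 / 6 = 29.0347
β = Cov / Var(R_m) = 49.7300 / 29.0347 = 1.7128
MRP = 10.80% − 2.79% = 8.01%
E(R) = R_f + β × MRP = 2.79% + 1.7128 × 8.01% = 16.51%

16.51%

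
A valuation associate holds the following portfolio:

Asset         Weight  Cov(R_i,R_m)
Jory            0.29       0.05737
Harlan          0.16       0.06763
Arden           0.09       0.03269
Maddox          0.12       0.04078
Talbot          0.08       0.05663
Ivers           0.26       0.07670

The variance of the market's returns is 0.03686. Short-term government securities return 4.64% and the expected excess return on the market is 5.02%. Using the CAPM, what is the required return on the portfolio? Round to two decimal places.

β_Jory = 0.05737 / 0.03686 = 1.5564
β_Harlan = 0.06763 / 0.03686 = 1.8348
β_Arden = 0.03269 / 0.03686 = 0.8869
β_Maddox = 0.04078 / 0.03686 = 1.1063
β_Talbot = 0.05663 / 0.03686 = 1.5364
β_Ivers = 0.07670 / 0.03686 = 2.0808
β_P = Σ w_i β_i = 0.29×1.5564 + 0.16×1.8348 + 0.09×0.8869 + 0.12×1.1063 + 0.08×1.5364 + 0.26×2.0808 = 1.6214
E(R_P) = R_f + β_P × MRP = 4.64% + 1.6214 × 5.02% = 12.78%

12.78%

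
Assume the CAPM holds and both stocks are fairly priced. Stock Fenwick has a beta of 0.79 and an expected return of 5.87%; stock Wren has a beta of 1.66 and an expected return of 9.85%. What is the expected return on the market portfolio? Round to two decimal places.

6.83%

Both satisfy E(R) = R_f + β·MRP, so the slope of the SML is
MRP = (9.85% − 5.87%) / (1.66 − 0.79) = 3.98% / 0.87 = 4.5747%
R_f = E(R_Fenwick) − β_Fenwick·MRP = 5.87% − 0.79 × 4.5747% = 2.2560%
E(R_m) = R_f + MRP = 2.2560% + 4.5747% = 6.83%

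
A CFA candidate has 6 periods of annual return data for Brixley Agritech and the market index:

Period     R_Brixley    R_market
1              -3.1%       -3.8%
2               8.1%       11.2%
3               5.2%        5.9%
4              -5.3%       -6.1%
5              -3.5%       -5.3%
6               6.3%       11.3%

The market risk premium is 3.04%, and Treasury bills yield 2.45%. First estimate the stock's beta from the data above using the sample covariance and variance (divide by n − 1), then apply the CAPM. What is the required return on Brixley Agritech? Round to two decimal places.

4.59%

Mean R_i = (-3.1 + 8.1 + 5.2 − 5.3 − 3.5 + 6.3) / 6 = 1.2833%
Mean R_m = (-3.8 + 11.2 + 5.9 − 6.1 − 5.3 + 11.3) / 6 = 2.2000%
Σ(R_i − R̄_i)(R_m − R̄_m) = 238.3100  ⇒  Cov = 238.3100 / 5 = 47.6620
Σ(R_m − R̄_m)² = 338.6400  ⇒  Var(R_m) = 338.6400 / 5 = 67.7280
β = Cov / Var(R_m) = 47.6620 / 67.7280 = 0.7037
E(R) = R_f + β × MRP = 2.45% + 0.7037 × 3.04% = 4.59%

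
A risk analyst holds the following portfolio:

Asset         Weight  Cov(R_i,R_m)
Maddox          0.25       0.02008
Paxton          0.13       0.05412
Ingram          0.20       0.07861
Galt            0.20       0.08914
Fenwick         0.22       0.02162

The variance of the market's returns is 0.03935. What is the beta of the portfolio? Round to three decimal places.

1.280

β_Maddox = 0.02008 / 0.03935 = 0.5103
β_Paxton = 0.05412 / 0.03935 = 1.3753
β_Ingram = 0.07861 / 0.03935 = 1.9977
β_Galt = 0.08914 / 0.03935 = 2.2653
β_Fenwick = 0.02162 / 0.03935 = 0.5494
β_P = Σ w_i β_i = 0.25×0.5103 + 0.13×1.3753 + 0.20×1.9977 + 0.20×2.2653 + 0.22×0.5494 = 1.2798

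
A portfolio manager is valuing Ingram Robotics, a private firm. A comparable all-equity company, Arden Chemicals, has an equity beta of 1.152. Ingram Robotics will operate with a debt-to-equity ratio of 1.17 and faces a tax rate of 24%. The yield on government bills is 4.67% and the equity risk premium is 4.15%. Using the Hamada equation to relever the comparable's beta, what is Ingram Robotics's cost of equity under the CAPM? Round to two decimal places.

13.70%

β_L = β_U × [1 + (1 − t)(D/E)] = 1.152 × [1 + (1 − 0.24) × 1.17]
    = 1.152 × [1 + 0.76 × 1.17] = 1.152 × 1.8892 = 2.1764
E(R) = R_f + β_L × MRP = 4.67% + 2.1764 × 4.15% = 13.70%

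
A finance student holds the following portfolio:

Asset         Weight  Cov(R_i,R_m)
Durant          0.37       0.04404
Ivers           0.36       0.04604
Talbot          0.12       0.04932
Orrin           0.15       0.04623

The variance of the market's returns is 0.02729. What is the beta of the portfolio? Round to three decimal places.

1.675

β_Durant = 0.04404 / 0.02729 = 1.6138
β_Ivers = 0.04604 / 0.02729 = 1.6871
β_Talbot = 0.04932 / 0.02729 = 1.8073
β_Orrin = 0.04623 / 0.02729 = 1.6940
β_P = Σ w_i β_i = 0.37×1.6138 + 0.36×1.6871 + 0.12×1.8073 + 0.15×1.6940 = 1.6754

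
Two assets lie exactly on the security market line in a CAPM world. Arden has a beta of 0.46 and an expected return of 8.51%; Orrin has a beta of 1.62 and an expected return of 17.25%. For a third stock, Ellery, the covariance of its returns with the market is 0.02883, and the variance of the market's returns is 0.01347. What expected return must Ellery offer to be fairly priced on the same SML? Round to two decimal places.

21.17%

MRP = (17.25% − 8.51%) / (1.62 − 0.46) = 7.5345%
R_f = 8.51% − 0.46 × 7.5345% = 5.0441%
β_Ellery = Cov / Var(R_m) = 0.02883 / 0.01347 = 2.1403
E(R_Ellery) = R_f + β × MRP = 5.0441% + 2.1403 × 7.5345% = 21.17%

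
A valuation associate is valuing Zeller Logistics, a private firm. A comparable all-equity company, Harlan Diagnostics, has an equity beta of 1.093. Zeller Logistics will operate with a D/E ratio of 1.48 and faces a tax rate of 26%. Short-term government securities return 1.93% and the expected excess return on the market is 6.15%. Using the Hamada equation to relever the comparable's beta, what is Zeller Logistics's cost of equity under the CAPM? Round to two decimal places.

β_L = β_U × [1 + (1 − t)(D/E)] = 1.093 × [1 + (1 − 0.26) × 1.48]
    = 1.093 × [1 + 0.74 × 1.48] = 1.093 × 2.0952 = 2.2901
E(R) = R_f + β_L × MRP = 1.93% + 2.2901 × 6.15% = 16.01%

16.01%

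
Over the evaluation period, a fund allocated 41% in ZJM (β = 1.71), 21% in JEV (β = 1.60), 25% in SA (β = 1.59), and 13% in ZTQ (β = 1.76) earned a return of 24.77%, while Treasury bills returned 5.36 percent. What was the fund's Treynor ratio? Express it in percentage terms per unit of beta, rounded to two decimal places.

β_P = 0.41×1.71 + 0.21×1.60 + 0.25×1.59 + 0.13×1.76 = 1.6634
Treynor = (R_P − R_f) / β_P = (24.77% − 5.36%) / 1.6634 = 19.41% / 1.6634 = 11.67%

11.67%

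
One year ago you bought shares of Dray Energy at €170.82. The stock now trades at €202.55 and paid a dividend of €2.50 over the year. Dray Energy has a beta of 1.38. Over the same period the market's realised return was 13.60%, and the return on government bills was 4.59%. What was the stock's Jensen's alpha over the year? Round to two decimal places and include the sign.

+3.01%

Realised HPR = (P1 + D1 − P0) / P0 = (202.55 + 2.50 − 170.82) / 170.82 = 34.23 / 170.82 = 20.0386%
MRP = 13.60% − 4.59% = 9.01%
CAPM required = R_f + β·MRP = 4.59% + 1.38 × 9.01% = 17.0238%
α = realised − required = 20.0386% − 17.0238% = +3.01%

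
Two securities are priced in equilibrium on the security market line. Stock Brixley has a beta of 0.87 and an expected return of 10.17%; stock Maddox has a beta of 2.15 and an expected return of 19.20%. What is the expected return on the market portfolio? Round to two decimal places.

Both satisfy E(R) = R_f + β·MRP, so the slope of the SML is
MRP = (19.20% − 10.17%) / (2.15 − 0.87) = 9.03% / 1.28 = 7.0547%
R_f = E(R_Brixley) − β_Brixley·MRP = 10.17% − 0.87 × 7.0547% = 4.0324%
E(R_m) = R_f + MRP = 4.0324% + 7.0547% = 11.09%

11.09%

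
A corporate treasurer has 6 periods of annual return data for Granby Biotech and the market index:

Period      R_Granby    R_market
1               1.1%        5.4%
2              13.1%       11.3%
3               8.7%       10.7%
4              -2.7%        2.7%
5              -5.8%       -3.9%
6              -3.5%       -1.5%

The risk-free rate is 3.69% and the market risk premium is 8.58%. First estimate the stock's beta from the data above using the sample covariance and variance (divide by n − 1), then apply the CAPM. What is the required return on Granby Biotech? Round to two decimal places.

Mean R_i = (1.1 + 13.1 + 8.7 − 2.7 − 5.8 − 3.5) / 6 = 1.8167%
Mean R_m = (5.4 + 11.3 + 10.7 + 2.7 − 3.9 − 1.5) / 6 = 4.1167%
Σ(R_i − R̄_i)(R_m − R̄_m) = 222.7683  ⇒  Cov = 222.7683 / 5 = 44.5537
Σ(R_m − R̄_m)² = 194.4083  ⇒  Var(R_m) = 194.4083 / 5 = 38.8817
β = Cov / Var(R_m) = 44.5537 / 38.8817 = 1.1459
E(R) = R_f + β × MRP = 3.69% + 1.1459 × 8.58% = 13.52%

13.52%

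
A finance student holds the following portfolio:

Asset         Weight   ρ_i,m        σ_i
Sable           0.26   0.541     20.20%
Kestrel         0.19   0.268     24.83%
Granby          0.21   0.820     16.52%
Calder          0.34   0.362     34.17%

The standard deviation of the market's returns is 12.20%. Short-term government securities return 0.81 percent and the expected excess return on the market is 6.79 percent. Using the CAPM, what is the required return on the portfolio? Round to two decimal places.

β_Sable = 0.541 × 20.20% / 12.20% = 0.8958
β_Kestrel = 0.268 × 24.83% / 12.20% = 0.5454
β_Granby = 0.820 × 16.52% / 12.20% = 1.1104
β_Calder = 0.362 × 34.17% / 12.20% = 1.0139
β_P = Σ w_i β_i = 0.26×0.8958 + 0.19×0.5454 + 0.21×1.1104 + 0.34×1.0139 = 0.9144
E(R_P) = R_f + β_P × MRP = 0.81% + 0.9144 × 6.79% = 7.02%

7.02%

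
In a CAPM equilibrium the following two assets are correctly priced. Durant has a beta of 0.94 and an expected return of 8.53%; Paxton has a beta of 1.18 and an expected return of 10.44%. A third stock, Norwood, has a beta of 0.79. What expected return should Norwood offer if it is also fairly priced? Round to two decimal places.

MRP (SML slope) = (10.44% − 8.53%) / (1.18 − 0.94) = 1.91% / 0.24 = 7.9583%
R_f (intercept) = 8.53% − 0.94 × 7.9583% = 1.0492%
E(R_Norwood) = R_f + β × MRP = 1.0492% + 0.79 × 7.9583% = 7.34%

7.34%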